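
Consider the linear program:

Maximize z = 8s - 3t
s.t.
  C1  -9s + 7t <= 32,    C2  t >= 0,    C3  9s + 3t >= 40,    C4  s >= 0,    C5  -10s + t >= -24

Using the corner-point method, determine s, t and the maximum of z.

Extreme points and z = 8s - 3t:
  (92/45, 36/5) → z = -236/45
  (200/61, 536/61) → z = -8/61
  (112/39, 184/39) → z = 344/39

s = 112/39, t = 184/39, maximum z = 344/39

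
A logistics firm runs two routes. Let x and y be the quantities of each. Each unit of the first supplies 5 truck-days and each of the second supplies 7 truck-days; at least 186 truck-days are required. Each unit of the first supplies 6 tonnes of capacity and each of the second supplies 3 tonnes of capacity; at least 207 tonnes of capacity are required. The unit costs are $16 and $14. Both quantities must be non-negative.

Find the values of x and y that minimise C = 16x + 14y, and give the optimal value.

x = 33, y = 3, minimum C = 570

Extreme points and C = 16x + 14y:
  (0, 69) → C = 966
  (186/5, 0) → C = 2976/5
  (33, 3) → C = 570
The feasible region is unbounded (it extends along (0, 1), (1, 0)), but C strictly increases along every unbounded feasible direction, so there is no improving ray and the minimum is attained at a vertex.

At the optimal vertex, 5x + 7y = 186 and 6x + 3y = 207.
Solving simultaneously gives x = 33, y = 3.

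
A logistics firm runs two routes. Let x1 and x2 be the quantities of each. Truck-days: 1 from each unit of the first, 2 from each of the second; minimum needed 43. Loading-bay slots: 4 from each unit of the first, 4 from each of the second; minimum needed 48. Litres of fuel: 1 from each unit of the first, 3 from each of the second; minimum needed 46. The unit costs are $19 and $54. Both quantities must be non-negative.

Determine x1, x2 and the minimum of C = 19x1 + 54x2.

x1 = 37, x2 = 3, minimum C = 865

The feasible region is unbounded (it extends along (0, 1), (1, 0)), but C strictly increases along every unbounded feasible direction, so there is no improving ray and the minimum is attained at a vertex.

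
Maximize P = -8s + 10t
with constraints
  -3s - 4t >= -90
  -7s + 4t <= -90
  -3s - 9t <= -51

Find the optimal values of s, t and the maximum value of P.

s = 18, t = 9, maximum P = -54

Extreme points and P = -8s + 10t:
  (18, 9) → P = -54
  (202/5, -39/5) → P = -2006/5
  (338/25, 29/25) → P = -2414/25

At the optimal vertex, -3s - 4t = -90 and -7s + 4t = -90.
Solving simultaneously gives s = 18, t = 9.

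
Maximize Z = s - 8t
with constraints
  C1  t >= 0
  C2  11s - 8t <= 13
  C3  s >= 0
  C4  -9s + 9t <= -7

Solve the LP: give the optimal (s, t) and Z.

Extreme points and Z = s - 8t:
  (13/11, 0) → Z = 13/11
  (7/9, 0) → Z = 7/9
  (61/27, 40/27) → Z = -259/27

s = 13/11, t = 0, maximum Z = 13/11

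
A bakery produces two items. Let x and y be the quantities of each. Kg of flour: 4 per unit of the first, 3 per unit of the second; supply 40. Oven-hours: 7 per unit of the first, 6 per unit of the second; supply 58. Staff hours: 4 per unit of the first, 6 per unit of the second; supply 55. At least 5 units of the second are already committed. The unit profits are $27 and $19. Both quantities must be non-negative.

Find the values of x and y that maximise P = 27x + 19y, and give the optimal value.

Corner points and P = 27x + 19y:
  (0, 55/6) → P = 1045/6
  (0, 5) → P = 95
  (1, 17/2) → P = 377/2
  (4, 5) → P = 203

x = 4, y = 5, maximum P = 203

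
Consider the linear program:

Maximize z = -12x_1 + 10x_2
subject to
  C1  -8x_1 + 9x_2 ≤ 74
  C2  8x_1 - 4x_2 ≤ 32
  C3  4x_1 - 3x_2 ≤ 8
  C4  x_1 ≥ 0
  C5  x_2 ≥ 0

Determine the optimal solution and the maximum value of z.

Vertices and z = -12x_1 + 10x_2:
  (73/5, 106/5) → z = 184/5
  (0, 74/9) → z = 740/9
  (8, 8) → z = -16
  (2, 0) → z = -24
  (0, 0) → z = 0

x_1 = 0, x_2 = 74/9, maximum z = 740/9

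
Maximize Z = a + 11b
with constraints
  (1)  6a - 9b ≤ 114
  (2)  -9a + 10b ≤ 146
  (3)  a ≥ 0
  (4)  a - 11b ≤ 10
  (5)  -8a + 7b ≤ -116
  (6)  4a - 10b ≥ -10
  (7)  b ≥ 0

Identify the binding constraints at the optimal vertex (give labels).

Extreme points and Z = a + 11b:
  (388/19, 18/19) → Z = 586/19
  (205/4, 43/2) → Z = 1151/4
  (134/9, 4/9) → Z = 178/9
  (615/26, 136/13) → Z = 3607/26

The maximum is at (205/4, 43/2). Substituting into each constraint, equality holds for (1) and (6); the remaining constraints have slack.

(1) and (6)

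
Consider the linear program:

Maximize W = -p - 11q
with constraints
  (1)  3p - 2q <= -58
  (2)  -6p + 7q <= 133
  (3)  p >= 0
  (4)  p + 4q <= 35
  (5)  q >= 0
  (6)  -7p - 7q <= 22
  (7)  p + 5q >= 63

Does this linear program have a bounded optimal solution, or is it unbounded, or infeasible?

The boundaries -7p - 7q = 22 and p + 5q = 63 meet at (-551/28, 463/28), but that point violates -6p + 7q ≤ 133. Every candidate vertex is excluded by some other constraint, so the feasible region is empty.

infeasible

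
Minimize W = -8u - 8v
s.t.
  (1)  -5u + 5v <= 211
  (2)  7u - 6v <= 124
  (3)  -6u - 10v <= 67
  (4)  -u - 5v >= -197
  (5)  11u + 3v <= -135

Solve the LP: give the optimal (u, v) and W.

Feasible corners and W = -8u - 8v:
  (-489/16, 931/80) → W = 757/5
  (-654/35, 823/35) → W = -1352/35
  (-1149/92, 73/92) → W = 2152/23

The optimum lies where -5u + 5v = 211 and 11u + 3v = -135.
Solving simultaneously gives u = -654/35, v = 823/35.

u = -654/35, v = 823/35, minimum W = -1352/35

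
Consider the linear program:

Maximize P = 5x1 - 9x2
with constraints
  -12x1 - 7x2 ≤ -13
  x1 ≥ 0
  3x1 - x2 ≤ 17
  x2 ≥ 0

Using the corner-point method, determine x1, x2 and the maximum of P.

Feasible corners and P = 5x1 - 9x2:
  (0, 13/7) → P = -117/7
  (13/12, 0) → P = 65/12
  (17/3, 0) → P = 85/3
The feasible region is unbounded (it extends along (0, 1), (1, 3)), but P strictly decreases along every unbounded feasible direction, so there is no improving ray and the maximum is attained at a vertex.

The binding constraints are 3x1 - x2 = 17 and x2 = 0.
Solving simultaneously gives x1 = 17/3, x2 = 0.

x1 = 17/3, x2 = 0, maximum P = 85/3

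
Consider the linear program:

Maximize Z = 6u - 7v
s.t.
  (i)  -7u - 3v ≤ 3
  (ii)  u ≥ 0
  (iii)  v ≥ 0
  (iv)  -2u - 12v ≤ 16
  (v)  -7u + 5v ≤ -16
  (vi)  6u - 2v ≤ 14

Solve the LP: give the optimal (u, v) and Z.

Corner points and Z = 6u - 7v:
  (16/7, 0) → Z = 96/7
  (7/3, 0) → Z = 14
  (19/8, 1/8) → Z = 107/8

u = 7/3, v = 0, maximum Z = 14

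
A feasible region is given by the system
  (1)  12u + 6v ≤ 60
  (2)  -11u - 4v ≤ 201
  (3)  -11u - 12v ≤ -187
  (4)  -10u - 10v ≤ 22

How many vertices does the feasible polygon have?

Of the 6 pairwise boundary intersections, those satisfying every inequality are:
  (-241/3, 512/3)
  (-67/13, 264/13)
  (-395/11, 97/2)

3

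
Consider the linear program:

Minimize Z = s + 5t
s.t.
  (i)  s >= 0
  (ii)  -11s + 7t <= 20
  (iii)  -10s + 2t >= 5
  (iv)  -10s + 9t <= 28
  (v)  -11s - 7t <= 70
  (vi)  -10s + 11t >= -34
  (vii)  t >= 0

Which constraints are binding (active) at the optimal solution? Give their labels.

Extreme points and Z = s + 5t:
  (0, 20/7) → Z = 100/7
  (0, 5/2) → Z = 25/2
  (5/48, 145/48) → Z = 365/24

The minimum is at (0, 5/2). Substituting into each constraint, equality holds for (i) and (iii); the remaining constraints have slack.

(i) and (iii)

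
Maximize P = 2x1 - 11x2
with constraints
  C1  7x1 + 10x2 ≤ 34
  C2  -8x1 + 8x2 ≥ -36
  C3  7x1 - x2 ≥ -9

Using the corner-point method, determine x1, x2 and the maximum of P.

Feasible corners and P = 2x1 - 11x2:
  (79/17, 5/34) → P = 261/34
  (-8/11, 43/11) → P = -489/11
  (-9/4, -27/4) → P = 279/4

x1 = -9/4, x2 = -27/4, maximum P = 279/4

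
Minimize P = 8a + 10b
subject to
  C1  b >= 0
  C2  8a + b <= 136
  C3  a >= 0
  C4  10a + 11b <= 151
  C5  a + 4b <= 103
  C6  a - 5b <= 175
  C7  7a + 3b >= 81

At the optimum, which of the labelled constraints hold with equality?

C1 and C7

Feasible corners and P = 8a + 10b:
  (151/10, 0) → P = 604/5
  (81/7, 0) → P = 648/7
  (438/47, 247/47) → P = 5974/47

The minimum is at (81/7, 0). Substituting into each constraint, equality holds for C1 and C7; the remaining constraints have slack.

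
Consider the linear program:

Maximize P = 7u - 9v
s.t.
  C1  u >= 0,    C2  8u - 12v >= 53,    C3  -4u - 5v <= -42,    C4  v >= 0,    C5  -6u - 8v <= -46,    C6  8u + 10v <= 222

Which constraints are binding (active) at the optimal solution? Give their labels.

Corner points and P = 7u - 9v:
  (769/88, 31/22) → P = 4267/88
  (1597/88, 169/22) → P = 5095/88
  (21/2, 0) → P = 147/2
  (111/4, 0) → P = 777/4

The maximum is at (111/4, 0). Substituting into each constraint, equality holds for C4 and C6; the remaining constraints have slack.

C4 and C6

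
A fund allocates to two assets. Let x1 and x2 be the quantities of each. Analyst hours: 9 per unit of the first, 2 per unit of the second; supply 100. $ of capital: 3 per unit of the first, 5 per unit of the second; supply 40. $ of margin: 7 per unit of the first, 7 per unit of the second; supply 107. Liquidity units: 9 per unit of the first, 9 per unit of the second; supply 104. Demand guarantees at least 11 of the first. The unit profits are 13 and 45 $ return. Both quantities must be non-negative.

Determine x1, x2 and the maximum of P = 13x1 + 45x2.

Vertices and P = 13x1 + 45x2:
  (100/9, 0) → P = 1300/9
  (11, 0) → P = 143
  (11, 1/2) → P = 331/2

At the optimal vertex, 9x1 + 2x2 = 100 and x1 = 11.
Solving simultaneously gives x1 = 11, x2 = 1/2.

x1 = 11, x2 = 1/2, maximum P = 331/2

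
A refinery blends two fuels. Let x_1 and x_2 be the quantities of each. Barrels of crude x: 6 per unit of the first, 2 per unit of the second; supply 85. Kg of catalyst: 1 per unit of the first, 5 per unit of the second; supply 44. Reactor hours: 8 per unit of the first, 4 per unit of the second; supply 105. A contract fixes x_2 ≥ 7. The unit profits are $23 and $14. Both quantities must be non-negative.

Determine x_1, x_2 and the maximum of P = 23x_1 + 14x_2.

x_1 = 9, x_2 = 7, maximum P = 305

Corner points and P = 23x_1 + 14x_2:
  (0, 44/5) → P = 616/5
  (0, 7) → P = 98
  (9, 7) → P = 305

At the optimal vertex, x_1 + 5x_2 = 44 and x_2 = 7.
Solving simultaneously gives x_1 = 9, x_2 = 7.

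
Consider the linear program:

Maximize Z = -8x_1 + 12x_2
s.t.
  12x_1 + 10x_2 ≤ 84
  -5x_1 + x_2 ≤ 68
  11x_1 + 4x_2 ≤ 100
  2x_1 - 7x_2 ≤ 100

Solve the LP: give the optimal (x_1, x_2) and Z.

x_1 = -298/31, x_2 = 618/31, maximum Z = 9800/31

The optimum lies where 12x_1 + 10x_2 = 84 and -5x_1 + x_2 = 68.
Solving simultaneously gives x_1 = -298/31, x_2 = 618/31.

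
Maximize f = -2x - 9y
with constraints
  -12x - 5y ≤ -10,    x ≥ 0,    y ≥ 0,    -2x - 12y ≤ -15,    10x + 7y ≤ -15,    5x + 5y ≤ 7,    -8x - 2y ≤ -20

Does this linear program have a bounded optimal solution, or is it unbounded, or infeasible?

The boundaries 5x + 5y = 7 and -8x - 2y = -20 meet at (43/15, -22/15), but that point violates y ≥ 0. Every candidate vertex is excluded by some other constraint, so the feasible region is empty.

infeasible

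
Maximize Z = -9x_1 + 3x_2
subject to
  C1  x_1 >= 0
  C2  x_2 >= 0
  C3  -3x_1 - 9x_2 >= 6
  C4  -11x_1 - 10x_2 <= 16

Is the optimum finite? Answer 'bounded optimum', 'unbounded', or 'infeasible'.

The boundaries x_1 = 0 and x_2 = 0 meet at (0, 0), but that point violates -3x_1 - 9x_2 ≥ 6. Every candidate vertex is excluded by some other constraint, so the feasible region is empty.

infeasible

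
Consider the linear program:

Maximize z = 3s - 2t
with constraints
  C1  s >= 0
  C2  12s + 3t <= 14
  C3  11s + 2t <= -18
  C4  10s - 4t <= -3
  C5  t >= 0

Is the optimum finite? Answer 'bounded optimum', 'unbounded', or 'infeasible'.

The boundaries s = 0 and 12s + 3t = 14 meet at (0, 14/3), but that point violates 11s + 2t ≤ -18. Every candidate vertex is excluded by some other constraint, so the feasible region is empty.

infeasible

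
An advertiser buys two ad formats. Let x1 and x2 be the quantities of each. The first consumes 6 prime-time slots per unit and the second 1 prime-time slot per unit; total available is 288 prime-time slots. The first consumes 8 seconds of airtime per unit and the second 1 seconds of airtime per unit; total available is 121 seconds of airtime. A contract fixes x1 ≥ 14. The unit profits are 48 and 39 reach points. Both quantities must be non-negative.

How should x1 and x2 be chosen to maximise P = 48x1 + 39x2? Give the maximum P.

x1 = 14, x2 = 9, maximum P = 1023

Extreme points and P = 48x1 + 39x2:
  (121/8, 0) → P = 726
  (14, 0) → P = 672
  (14, 9) → P = 1023

The binding constraints are 8x1 + x2 = 121 and x1 = 14.
Solving simultaneously gives x1 = 14, x2 = 9.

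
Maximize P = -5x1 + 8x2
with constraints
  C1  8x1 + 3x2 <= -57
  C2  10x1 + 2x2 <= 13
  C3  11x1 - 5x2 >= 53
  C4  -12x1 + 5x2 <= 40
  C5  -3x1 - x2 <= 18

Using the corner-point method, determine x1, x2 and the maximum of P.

x1 = 3, x2 = -27, maximum P = -231

Corner points and P = -5x1 + 8x2:
  (153/14, -337/7) → P = -6157/14
  (3, -27) → P = -231
  (49/4, -219/4) → P = -1997/4

At the optimal vertex, 8x1 + 3x2 = -57 and -3x1 - x2 = 18.
Solving simultaneously gives x1 = 3, x2 = -27.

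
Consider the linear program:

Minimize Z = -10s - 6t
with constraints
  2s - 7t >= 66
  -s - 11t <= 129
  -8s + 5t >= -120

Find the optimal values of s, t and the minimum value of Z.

Extreme points and Z = -10s - 6t:
  (-177/29, -324/29) → Z = 3714/29
  (255/23, -144/23) → Z = -1686/23
  (225/31, -384/31) → Z = 54/31

At the optimal vertex, 2s - 7t = 66 and -8s + 5t = -120.
Solving simultaneously gives s = 255/23, t = -144/23.

s = 255/23, t = -144/23, minimum Z = -1686/23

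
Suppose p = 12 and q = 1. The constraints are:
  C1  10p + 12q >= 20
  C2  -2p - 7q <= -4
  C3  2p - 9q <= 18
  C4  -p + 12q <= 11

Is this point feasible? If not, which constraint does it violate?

C1: 132 ≥ 20 ✓
C2: -31 ≤ -4 ✓
C3: 15 ≤ 18 ✓
C4: 0 ≤ 11 ✓

feasible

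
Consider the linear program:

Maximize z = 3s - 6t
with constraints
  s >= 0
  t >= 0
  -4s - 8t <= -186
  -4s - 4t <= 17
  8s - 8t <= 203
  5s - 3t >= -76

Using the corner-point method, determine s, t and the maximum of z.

Vertices and z = 3s - 6t:
  (0, 93/4) → z = -279/2
  (0, 76/3) → z = -152
  (389/12, 169/24) → z = 55
The feasible region is unbounded (it extends along (1, 1), (3, 5)), but z strictly decreases along every unbounded feasible direction, so there is no improving ray and the maximum is attained at a vertex.

At the optimal vertex, -4s - 8t = -186 and 8s - 8t = 203.
Solving simultaneously gives s = 389/12, t = 169/24.

s = 389/12, t = 169/24, maximum z = 55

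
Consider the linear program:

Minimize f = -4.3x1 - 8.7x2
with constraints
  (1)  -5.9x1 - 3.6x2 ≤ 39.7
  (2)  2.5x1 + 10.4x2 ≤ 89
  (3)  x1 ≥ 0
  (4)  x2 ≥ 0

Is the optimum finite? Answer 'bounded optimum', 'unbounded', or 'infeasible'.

bounded optimum

Feasible corners and f = -4.3x1 - 8.7x2:
  (0, 445/52) → f = -7743/104
  (35.6, 0) → f = -153.08
  (0, 0) → f = 0
The feasible region has finitely many vertices and no improving ray; the minimum is -153.08 at (35.6, 0).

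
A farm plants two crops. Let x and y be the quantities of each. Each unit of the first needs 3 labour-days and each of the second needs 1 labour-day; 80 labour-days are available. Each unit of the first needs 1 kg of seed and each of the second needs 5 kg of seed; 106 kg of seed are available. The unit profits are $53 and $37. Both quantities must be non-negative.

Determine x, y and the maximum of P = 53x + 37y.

Feasible corners and P = 53x + 37y:
  (0, 0) → P = 0
  (0, 106/5) → P = 3922/5
  (80/3, 0) → P = 4240/3
  (21, 17) → P = 1742

The optimum lies where 3x + y = 80 and x + 5y = 106.
Solving simultaneously gives x = 21, y = 17.

x = 21, y = 17, maximum P = 1742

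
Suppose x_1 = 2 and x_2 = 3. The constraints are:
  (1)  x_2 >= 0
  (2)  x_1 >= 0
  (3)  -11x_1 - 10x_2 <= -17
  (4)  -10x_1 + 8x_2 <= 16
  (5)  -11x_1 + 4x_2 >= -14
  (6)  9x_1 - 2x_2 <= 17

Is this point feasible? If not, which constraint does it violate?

(1): 3 ≥ 0 ✓
(2): 2 ≥ 0 ✓
(3): -52 ≤ -17 ✓
(4): 4 ≤ 16 ✓
(5): -10 ≥ -14 ✓
(6): 12 ≤ 17 ✓

feasible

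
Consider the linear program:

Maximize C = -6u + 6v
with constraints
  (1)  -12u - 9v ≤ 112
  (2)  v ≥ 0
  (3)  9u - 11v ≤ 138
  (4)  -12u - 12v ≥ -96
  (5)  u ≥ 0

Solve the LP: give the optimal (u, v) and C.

Feasible corners and C = -6u + 6v:
  (8, 0) → C = -48
  (0, 0) → C = 0
  (0, 8) → C = 48

The optimum lies where -12u - 12v = -96 and u = 0.
Solving simultaneously gives u = 0, v = 8.

u = 0, v = 8, maximum C = 48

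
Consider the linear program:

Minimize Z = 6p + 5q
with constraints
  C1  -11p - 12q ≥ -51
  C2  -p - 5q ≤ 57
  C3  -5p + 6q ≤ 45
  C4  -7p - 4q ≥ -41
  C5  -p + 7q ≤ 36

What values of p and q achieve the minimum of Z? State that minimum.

Corner points and Z = 6p + 5q:
  (36/5, -47/20) → Z = 629/20
  (-75/89, 447/89) → Z = 1785/89
  (-567/31, -240/31) → Z = -4602/31
  (433/31, -440/31) → Z = 398/31
  (-99/29, 135/29) → Z = 81/29

At the optimal vertex, -p - 5q = 57 and -5p + 6q = 45.
Solving simultaneously gives p = -567/31, q = -240/31.

p = -567/31, q = -240/31, minimum Z = -4602/31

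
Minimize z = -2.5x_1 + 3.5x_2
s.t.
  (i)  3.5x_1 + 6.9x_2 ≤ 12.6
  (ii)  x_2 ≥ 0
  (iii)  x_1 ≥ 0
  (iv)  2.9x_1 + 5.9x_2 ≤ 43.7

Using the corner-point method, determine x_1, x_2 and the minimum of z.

Corner points and z = -2.5x_1 + 3.5x_2:
  (18/5, 0) → z = -9
  (0, 42/23) → z = 147/23
  (0, 0) → z = 0

At the optimal vertex, 3.5x_1 + 6.9x_2 = 12.6 and x_2 = 0.
Solving simultaneously gives x_1 = 18/5, x_2 = 0.

x_1 = 3.6, x_2 = 0, minimum z = -9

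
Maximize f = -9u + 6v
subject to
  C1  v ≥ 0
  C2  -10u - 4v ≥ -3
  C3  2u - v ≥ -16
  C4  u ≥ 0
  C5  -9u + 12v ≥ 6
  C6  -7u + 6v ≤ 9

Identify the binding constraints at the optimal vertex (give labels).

Vertices and f = -9u + 6v:
  (0, 3/4) → f = 9/2
  (1/13, 29/52) → f = 69/26
  (0, 1/2) → f = 3

The maximum is at (0, 3/4). Substituting into each constraint, equality holds for C2 and C4; the remaining constraints have slack.

C2 and C4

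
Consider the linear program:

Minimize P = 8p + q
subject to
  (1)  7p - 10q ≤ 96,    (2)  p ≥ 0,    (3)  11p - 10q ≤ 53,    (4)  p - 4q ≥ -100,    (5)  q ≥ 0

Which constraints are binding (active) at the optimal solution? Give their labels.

Extreme points and P = 8p + q:
  (0, 25) → P = 25
  (0, 0) → P = 0
  (606/17, 1153/34) → P = 10849/34
  (53/11, 0) → P = 424/11

The minimum is at (0, 0). Substituting into each constraint, equality holds for (2) and (5); the remaining constraints have slack.

(2) and (5)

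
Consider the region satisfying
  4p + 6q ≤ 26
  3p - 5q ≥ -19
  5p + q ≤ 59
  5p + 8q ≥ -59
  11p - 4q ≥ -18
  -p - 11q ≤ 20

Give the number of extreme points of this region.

Pairwise boundary intersections that survive every other constraint:
  (8/19, 77/19)
  (203/19, -53/19)
  (-14/43, 155/43)
  (-278/125, -202/125)

4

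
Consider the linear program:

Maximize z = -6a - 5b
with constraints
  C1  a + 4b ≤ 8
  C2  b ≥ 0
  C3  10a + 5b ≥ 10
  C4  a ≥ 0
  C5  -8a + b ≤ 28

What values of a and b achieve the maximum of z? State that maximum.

Corner points and z = -6a - 5b:
  (8, 0) → z = -48
  (0, 2) → z = -10
  (1, 0) → z = -6

a = 1, b = 0, maximum z = -6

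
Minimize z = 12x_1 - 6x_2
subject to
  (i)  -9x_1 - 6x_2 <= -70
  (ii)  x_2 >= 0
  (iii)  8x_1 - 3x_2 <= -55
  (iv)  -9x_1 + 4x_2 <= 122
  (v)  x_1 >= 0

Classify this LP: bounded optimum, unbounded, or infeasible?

bounded optimum

Corner points and z = 12x_1 - 6x_2:
  (146/5, 481/5) → z = -1134/5
  (0, 55/3) → z = -110
  (0, 61/2) → z = -183
The feasible region has finitely many vertices and no improving ray; the minimum is -1134/5 at (146/5, 481/5).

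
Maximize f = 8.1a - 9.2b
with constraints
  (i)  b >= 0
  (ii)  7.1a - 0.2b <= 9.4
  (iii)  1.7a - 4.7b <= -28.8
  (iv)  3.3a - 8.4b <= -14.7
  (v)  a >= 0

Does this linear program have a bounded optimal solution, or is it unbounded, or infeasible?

Corner points and f = 8.1a - 9.2b:
  (4994/3303, 22046/3303) → f = -811859/16515
  (0, 288/47) → f = -13248/235
The feasible region has finitely many vertices and no improving ray; the maximum is -811859/16515 at (4994/3303, 22046/3303).

bounded optimum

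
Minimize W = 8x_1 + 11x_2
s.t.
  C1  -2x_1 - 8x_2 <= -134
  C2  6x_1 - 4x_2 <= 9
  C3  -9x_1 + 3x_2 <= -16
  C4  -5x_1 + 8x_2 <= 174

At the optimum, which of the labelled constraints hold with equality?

C1 and C3

Feasible corners and W = 8x_1 + 11x_2:
  (76/7, 393/28) → W = 965/4
  (265/39, 587/39) → W = 2859/13
  (192/7, 1089/28) → W = 2589/4
  (650/57, 1646/57) → W = 23306/57

The minimum is at (265/39, 587/39). Substituting into each constraint, equality holds for C1 and C3; the remaining constraints have slack.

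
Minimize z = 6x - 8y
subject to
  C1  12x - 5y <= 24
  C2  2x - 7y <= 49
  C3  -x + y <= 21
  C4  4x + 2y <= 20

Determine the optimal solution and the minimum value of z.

x = -11/3, y = 52/3, minimum z = -482/3

Vertices and z = 6x - 8y:
  (-77/74, -270/37) → z = 1929/37
  (37/11, 36/11) → z = -6
  (-196/5, -91/5) → z = -448/5
  (-11/3, 52/3) → z = -482/3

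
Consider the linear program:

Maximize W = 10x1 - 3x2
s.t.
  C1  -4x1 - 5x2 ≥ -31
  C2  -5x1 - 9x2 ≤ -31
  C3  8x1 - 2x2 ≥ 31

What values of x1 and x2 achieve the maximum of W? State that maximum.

x1 = 124/11, x2 = -31/11, maximum W = 1333/11

Vertices and W = 10x1 - 3x2:
  (124/11, -31/11) → W = 1333/11
  (217/48, 31/12) → W = 899/24
  (341/82, 93/82) → W = 3131/82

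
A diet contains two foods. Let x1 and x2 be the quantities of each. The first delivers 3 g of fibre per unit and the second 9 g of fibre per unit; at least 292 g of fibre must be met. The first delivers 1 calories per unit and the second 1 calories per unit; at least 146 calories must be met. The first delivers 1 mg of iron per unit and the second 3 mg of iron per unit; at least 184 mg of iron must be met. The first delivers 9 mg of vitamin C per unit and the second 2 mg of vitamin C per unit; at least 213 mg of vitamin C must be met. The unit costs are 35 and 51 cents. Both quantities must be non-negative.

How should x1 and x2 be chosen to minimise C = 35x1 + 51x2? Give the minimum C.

x1 = 127, x2 = 19, minimum C = 5414

Feasible corners and C = 35x1 + 51x2:
  (0, 146) → C = 7446
  (184, 0) → C = 6440
  (127, 19) → C = 5414
The feasible region is unbounded (it extends along (0, 1), (1, 0)), but C strictly increases along every unbounded feasible direction, so there is no improving ray and the minimum is attained at a vertex.

The binding constraints are x1 + x2 = 146 and x1 + 3x2 = 184.
Solving simultaneously gives x1 = 127, x2 = 19.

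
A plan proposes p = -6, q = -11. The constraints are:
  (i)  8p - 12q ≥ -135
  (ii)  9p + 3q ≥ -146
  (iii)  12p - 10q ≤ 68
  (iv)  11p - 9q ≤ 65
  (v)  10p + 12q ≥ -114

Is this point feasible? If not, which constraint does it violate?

not feasible — violates (v)

Constraint (v): 10p + 12q = -192, which is not ≥ -114. All other constraints are satisfied.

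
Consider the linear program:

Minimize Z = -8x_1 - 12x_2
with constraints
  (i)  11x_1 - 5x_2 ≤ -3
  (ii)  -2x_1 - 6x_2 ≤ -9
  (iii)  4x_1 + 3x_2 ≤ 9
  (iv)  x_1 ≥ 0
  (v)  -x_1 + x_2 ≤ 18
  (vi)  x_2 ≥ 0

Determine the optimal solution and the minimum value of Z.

Extreme points and Z = -8x_1 - 12x_2:
  (27/76, 105/76) → Z = -369/19
  (36/53, 111/53) → Z = -1620/53
  (0, 3/2) → Z = -18
  (0, 3) → Z = -36

At the optimal vertex, 4x_1 + 3x_2 = 9 and x_1 = 0.
Solving simultaneously gives x_1 = 0, x_2 = 3.

x_1 = 0, x_2 = 3, minimum Z = -36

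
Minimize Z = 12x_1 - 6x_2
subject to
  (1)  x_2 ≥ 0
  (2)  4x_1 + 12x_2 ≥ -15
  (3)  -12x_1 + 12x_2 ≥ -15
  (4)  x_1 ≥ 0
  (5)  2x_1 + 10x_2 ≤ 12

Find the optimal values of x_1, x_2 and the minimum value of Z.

x_1 = 0, x_2 = 6/5, minimum Z = -36/5

The binding constraints are x_1 = 0 and 2x_1 + 10x_2 = 12.
Solving simultaneously gives x_1 = 0, x_2 = 6/5.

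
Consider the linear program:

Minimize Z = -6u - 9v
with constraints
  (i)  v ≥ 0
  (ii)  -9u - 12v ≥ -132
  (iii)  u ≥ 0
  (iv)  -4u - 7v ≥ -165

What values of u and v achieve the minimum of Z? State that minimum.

Vertices and Z = -6u - 9v:
  (44/3, 0) → Z = -88
  (0, 0) → Z = 0
  (0, 11) → Z = -99

u = 0, v = 11, minimum Z = -99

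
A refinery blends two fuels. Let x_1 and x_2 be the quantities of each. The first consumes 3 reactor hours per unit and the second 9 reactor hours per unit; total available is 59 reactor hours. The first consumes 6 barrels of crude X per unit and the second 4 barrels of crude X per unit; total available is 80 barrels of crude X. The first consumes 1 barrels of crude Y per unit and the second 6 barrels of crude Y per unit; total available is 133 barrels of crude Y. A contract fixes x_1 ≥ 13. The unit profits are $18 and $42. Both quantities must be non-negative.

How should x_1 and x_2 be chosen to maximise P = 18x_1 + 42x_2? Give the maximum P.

Feasible corners and P = 18x_1 + 42x_2:
  (40/3, 0) → P = 240
  (13, 0) → P = 234
  (13, 1/2) → P = 255

At the optimal vertex, 6x_1 + 4x_2 = 80 and x_1 = 13.
Solving simultaneously gives x_1 = 13, x_2 = 1/2.

x_1 = 13, x_2 = 1/2, maximum P = 255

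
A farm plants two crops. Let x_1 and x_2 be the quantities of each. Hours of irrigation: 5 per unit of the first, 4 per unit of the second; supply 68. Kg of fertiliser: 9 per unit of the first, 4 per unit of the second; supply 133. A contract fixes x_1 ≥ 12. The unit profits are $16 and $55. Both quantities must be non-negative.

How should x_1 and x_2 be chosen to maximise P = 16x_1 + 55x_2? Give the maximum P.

x_1 = 12, x_2 = 2, maximum P = 302

Extreme points and P = 16x_1 + 55x_2:
  (68/5, 0) → P = 1088/5
  (12, 0) → P = 192
  (12, 2) → P = 302

The binding constraints are 5x_1 + 4x_2 = 68 and x_1 = 12.
Solving simultaneously gives x_1 = 12, x_2 = 2.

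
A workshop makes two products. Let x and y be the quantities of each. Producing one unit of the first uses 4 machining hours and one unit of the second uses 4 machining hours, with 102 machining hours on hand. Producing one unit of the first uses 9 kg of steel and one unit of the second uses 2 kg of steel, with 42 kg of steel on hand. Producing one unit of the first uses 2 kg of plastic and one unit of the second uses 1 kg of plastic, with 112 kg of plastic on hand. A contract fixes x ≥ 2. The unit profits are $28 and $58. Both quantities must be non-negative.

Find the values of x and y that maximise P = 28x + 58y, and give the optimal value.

Corner points and P = 28x + 58y:
  (14/3, 0) → P = 392/3
  (2, 0) → P = 56
  (2, 12) → P = 752

x = 2, y = 12, maximum P = 752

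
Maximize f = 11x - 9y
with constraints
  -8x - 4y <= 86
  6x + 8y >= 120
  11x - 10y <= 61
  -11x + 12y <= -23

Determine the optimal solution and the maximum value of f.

Extreme points and f = 11x - 9y:
  (422/37, 477/74) → f = 4991/74
  (203/20, 591/80) → f = 3613/80
  (251/11, 19) → f = 80

x = 251/11, y = 19, maximum f = 80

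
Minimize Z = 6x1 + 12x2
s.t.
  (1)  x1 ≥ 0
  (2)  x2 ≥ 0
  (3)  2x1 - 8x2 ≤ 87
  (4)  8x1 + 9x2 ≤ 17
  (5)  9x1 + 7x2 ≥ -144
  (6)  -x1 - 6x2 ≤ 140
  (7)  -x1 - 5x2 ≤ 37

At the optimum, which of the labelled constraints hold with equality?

Extreme points and Z = 6x1 + 12x2:
  (0, 0) → Z = 0
  (0, 17/9) → Z = 68/3
  (17/8, 0) → Z = 51/4

The minimum is at (0, 0). Substituting into each constraint, equality holds for (1) and (2); the remaining constraints have slack.

(1) and (2)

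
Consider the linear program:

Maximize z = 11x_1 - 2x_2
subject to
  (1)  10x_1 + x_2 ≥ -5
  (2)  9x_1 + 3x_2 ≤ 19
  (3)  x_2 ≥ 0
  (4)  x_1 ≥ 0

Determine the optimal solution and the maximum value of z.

At the optimal vertex, 9x_1 + 3x_2 = 19 and x_2 = 0.
Solving simultaneously gives x_1 = 19/9, x_2 = 0.

x_1 = 19/9, x_2 = 0, maximum z = 209/9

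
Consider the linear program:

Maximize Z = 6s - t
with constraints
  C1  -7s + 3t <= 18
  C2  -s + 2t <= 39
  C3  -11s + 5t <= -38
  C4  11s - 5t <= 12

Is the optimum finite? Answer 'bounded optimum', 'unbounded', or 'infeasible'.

infeasible

Constraints -11s + 5t ≤ -38 and 11s - 5t ≤ 12 have parallel boundaries but demand opposite sides — no point can satisfy both, so the region is empty.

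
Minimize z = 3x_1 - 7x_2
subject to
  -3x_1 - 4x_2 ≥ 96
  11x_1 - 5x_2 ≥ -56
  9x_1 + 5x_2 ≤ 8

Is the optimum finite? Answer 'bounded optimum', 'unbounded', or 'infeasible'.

bounded optimum

Corner points and z = 3x_1 - 7x_2:
  (-704/59, -888/59) → z = 4104/59
  (512/21, -296/7) → z = 2584/7
The feasible region has finitely many vertices and no improving ray; the minimum is 4104/59 at (-704/59, -888/59).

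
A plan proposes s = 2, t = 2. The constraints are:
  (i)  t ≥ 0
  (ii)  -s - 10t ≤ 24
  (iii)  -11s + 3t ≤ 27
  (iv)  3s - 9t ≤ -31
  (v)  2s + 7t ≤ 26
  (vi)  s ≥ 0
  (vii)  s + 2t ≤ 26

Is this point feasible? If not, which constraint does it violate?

Constraint (iv): 3s - 9t = -12, which is not ≤ -31. All other constraints are satisfied.

not feasible — violates (iv)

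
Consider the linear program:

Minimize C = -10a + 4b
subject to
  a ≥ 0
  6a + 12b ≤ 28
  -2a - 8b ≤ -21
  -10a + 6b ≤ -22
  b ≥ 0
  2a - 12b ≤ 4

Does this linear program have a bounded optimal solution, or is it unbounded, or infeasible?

The boundaries 6a + 12b = 28 and -10a + 6b = -22 meet at (36/13, 37/39), but that point violates -2a - 8b ≤ -21. Every candidate vertex is excluded by some other constraint, so the feasible region is empty.

infeasible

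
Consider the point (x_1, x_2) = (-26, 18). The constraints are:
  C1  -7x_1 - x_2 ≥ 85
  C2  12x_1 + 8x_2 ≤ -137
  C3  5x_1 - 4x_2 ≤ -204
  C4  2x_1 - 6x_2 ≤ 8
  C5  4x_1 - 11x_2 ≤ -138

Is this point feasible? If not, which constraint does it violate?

not feasible — violates C3

Constraint C3: 5x_1 - 4x_2 = -202, which is not ≤ -204. All other constraints are satisfied.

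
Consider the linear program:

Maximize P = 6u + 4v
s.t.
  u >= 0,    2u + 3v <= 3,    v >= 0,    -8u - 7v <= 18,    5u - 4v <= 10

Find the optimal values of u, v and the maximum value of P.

Feasible corners and P = 6u + 4v:
  (0, 1) → P = 4
  (0, 0) → P = 0
  (3/2, 0) → P = 9

The optimum lies where 2u + 3v = 3 and v = 0.
Solving simultaneously gives u = 3/2, v = 0.

u = 3/2, v = 0, maximum P = 9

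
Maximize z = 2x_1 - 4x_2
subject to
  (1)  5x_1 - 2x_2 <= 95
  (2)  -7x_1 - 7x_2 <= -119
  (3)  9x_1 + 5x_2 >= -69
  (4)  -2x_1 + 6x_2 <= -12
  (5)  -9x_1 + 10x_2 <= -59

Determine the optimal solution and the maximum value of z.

Vertices and z = 2x_1 - 4x_2:
  (129/7, -10/7) → z = 298/7
  (21, 5) → z = 22
  (57/4, 11/4) → z = 35/2

x_1 = 129/7, x_2 = -10/7, maximum z = 298/7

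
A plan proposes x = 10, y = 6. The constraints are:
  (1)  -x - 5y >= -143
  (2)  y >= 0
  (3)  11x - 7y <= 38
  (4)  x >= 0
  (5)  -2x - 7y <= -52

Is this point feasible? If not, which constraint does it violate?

not feasible — violates (3)

Constraint (3): 11x - 7y = 68, which is not ≤ 38. All other constraints are satisfied.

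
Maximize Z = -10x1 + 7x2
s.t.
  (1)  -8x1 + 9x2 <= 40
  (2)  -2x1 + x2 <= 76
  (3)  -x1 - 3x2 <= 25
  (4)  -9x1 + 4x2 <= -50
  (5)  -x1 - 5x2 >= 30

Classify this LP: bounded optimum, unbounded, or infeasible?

Corner points and Z = -10x1 + 7x2:
  (50/31, -275/31) → Z = -2425/31
  (130/49, -320/49) → Z = -3540/49
The feasible region has finitely many vertices and no improving ray; the maximum is -3540/49 at (130/49, -320/49).

bounded optimum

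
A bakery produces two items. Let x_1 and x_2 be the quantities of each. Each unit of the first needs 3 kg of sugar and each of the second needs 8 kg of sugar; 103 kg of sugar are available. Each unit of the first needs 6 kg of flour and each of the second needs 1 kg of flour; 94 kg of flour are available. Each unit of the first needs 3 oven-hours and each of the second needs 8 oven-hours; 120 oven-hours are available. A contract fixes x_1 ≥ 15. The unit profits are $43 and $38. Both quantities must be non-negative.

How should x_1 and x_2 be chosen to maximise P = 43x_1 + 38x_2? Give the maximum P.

Extreme points and P = 43x_1 + 38x_2:
  (47/3, 0) → P = 2021/3
  (15, 0) → P = 645
  (15, 4) → P = 797

x_1 = 15, x_2 = 4, maximum P = 797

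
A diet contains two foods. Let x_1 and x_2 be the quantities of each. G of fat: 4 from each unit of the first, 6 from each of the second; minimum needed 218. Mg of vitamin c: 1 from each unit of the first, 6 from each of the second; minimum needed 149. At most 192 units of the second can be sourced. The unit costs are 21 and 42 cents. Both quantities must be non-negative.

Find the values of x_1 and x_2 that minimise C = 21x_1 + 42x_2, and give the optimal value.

x_1 = 23, x_2 = 21, minimum C = 1365

The feasible region is unbounded (it extends along (1, 0)), but C strictly increases along every unbounded feasible direction, so there is no improving ray and the minimum is attained at a vertex.

At the optimal vertex, 4x_1 + 6x_2 = 218 and x_1 + 6x_2 = 149.
Solving simultaneously gives x_1 = 23, x_2 = 21.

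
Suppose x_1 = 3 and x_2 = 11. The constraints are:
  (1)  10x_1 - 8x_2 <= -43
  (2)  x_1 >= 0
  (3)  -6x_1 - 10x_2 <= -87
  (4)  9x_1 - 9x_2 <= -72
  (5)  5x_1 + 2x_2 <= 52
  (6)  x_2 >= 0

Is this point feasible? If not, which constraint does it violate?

(1): -58 ≤ -43 ✓
(2): 3 ≥ 0 ✓
(3): -128 ≤ -87 ✓
(4): -72 ≤ -72 ✓
(5): 37 ≤ 52 ✓
(6): 11 ≥ 0 ✓

feasible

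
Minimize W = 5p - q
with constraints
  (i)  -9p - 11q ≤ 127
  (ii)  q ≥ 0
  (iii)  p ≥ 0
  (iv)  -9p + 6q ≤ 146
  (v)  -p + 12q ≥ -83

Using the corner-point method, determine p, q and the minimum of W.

p = 0, q = 73/3, minimum W = -73/3

Corner points and W = 5p - q:
  (0, 0) → W = 0
  (83, 0) → W = 415
  (0, 73/3) → W = -73/3
The feasible region is unbounded (it extends along (12, 1), (2, 3)), but W strictly increases along every unbounded feasible direction, so there is no improving ray and the minimum is attained at a vertex.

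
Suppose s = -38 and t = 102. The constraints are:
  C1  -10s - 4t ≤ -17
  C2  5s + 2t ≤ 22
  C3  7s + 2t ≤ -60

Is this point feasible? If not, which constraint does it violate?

C1: -28 ≤ -17 ✓
C2: 14 ≤ 22 ✓
C3: -62 ≤ -60 ✓

feasible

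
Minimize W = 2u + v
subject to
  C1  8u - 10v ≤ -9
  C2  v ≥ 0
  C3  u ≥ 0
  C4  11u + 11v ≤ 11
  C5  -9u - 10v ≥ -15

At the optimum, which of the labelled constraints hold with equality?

C1 and C3

Vertices and W = 2u + v:
  (0, 9/10) → W = 9/10
  (1/18, 17/18) → W = 19/18
  (0, 1) → W = 1

The minimum is at (0, 9/10). Substituting into each constraint, equality holds for C1 and C3; the remaining constraints have slack.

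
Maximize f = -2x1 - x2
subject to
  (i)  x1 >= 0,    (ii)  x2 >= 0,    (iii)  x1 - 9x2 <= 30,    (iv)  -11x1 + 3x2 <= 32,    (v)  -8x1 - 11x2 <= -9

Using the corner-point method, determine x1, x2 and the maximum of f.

Vertices and f = -2x1 - x2:
  (0, 32/3) → f = -32/3
  (0, 9/11) → f = -9/11
  (30, 0) → f = -60
  (9/8, 0) → f = -9/4
The feasible region is unbounded (it extends along (9, 1), (3, 11)), but f strictly decreases along every unbounded feasible direction, so there is no improving ray and the maximum is attained at a vertex.

The optimum lies where x1 = 0 and -8x1 - 11x2 = -9.
Solving simultaneously gives x1 = 0, x2 = 9/11.

x1 = 0, x2 = 9/11, maximum f = -9/11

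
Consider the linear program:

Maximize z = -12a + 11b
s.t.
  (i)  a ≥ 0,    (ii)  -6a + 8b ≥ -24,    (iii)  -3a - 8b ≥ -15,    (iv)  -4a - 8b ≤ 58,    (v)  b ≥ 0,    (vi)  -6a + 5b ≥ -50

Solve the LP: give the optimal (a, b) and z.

a = 0, b = 15/8, maximum z = 165/8

Extreme points and z = -12a + 11b:
  (0, 15/8) → z = 165/8
  (0, 0) → z = 0
  (13/3, 1/4) → z = -197/4
  (4, 0) → z = -48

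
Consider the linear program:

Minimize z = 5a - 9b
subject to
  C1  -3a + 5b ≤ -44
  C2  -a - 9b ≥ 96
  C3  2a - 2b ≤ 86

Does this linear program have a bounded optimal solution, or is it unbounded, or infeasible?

bounded optimum

Vertices and z = 5a - 9b:
  (-21/8, -83/8) → z = 321/4
  (291/10, -139/10) → z = 1353/5
The feasible region has finitely many vertices and no improving ray; the minimum is 321/4 at (-21/8, -83/8).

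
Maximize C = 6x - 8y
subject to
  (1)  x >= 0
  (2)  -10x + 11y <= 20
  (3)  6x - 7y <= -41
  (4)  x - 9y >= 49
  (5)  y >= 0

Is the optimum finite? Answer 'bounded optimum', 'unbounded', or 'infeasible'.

The boundaries -10x + 11y = 20 and 6x - 7y = -41 meet at (311/4, 145/2), but that point violates x - 9y ≥ 49. Every candidate vertex is excluded by some other constraint, so the feasible region is empty.

infeasible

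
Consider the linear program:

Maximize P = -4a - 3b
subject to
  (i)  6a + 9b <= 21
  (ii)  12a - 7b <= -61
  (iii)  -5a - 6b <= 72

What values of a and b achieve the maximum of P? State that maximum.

a = -86, b = 179/3, maximum P = 165

At the optimal vertex, 6a + 9b = 21 and -5a - 6b = 72.
Solving simultaneously gives a = -86, b = 179/3.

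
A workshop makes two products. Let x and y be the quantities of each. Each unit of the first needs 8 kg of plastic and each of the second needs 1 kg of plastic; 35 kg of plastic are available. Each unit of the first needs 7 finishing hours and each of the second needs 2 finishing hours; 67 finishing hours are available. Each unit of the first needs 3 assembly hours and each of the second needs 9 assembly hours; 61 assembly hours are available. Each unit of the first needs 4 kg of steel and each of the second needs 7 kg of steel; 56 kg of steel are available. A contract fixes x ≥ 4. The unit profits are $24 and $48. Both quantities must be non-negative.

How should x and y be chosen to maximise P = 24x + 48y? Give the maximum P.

Feasible corners and P = 24x + 48y:
  (35/8, 0) → P = 105
  (4, 0) → P = 96
  (4, 3) → P = 240

At the optimal vertex, 8x + y = 35 and x = 4.
Solving simultaneously gives x = 4, y = 3.

x = 4, y = 3, maximum P = 240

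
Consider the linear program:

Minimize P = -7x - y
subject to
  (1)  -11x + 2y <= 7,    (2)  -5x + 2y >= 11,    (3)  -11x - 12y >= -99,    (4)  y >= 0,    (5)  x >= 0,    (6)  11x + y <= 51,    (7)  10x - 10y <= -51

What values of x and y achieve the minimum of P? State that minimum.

x = 33/41, y = 308/41, minimum P = -539/41

Vertices and P = -7x - y:
  (2/3, 43/6) → P = -71/6
  (57/77, 53/7) → P = -982/77
  (33/41, 308/41) → P = -539/41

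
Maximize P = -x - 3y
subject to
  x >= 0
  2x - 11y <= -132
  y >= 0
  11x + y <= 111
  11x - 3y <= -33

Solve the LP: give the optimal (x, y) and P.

Feasible corners and P = -x - 3y:
  (0, 12) → P = -36
  (0, 111) → P = -333
  (33/115, 1386/115) → P = -4191/115
  (75/11, 36) → P = -1263/11

At the optimal vertex, x = 0 and 2x - 11y = -132.
Solving simultaneously gives x = 0, y = 12.

x = 0, y = 12, maximum P = -36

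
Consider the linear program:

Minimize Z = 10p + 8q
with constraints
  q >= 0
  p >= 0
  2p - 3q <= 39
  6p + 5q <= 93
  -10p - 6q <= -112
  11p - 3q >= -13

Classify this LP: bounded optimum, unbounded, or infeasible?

bounded optimum

Corner points and Z = 10p + 8q:
  (31/2, 0) → Z = 155
  (56/5, 0) → Z = 112
  (214/73, 1101/73) → Z = 10948/73
  (43/16, 227/16) → Z = 1123/8
The feasible region has finitely many vertices and no improving ray; the minimum is 112 at (56/5, 0).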